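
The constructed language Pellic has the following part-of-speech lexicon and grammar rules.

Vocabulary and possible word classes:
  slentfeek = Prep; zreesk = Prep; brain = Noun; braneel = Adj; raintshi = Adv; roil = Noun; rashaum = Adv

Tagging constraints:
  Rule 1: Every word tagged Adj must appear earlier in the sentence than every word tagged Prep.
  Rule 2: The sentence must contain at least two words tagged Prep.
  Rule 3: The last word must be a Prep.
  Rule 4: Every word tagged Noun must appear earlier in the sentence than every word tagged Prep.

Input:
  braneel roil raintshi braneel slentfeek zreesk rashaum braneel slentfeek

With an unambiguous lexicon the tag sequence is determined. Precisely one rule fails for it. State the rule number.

Fixed tagging: Adj Noun Adv Adj Prep Prep Adv Adj Prep.
Rule check: R1 violated, R2 holds, R3 holds, R4 holds.
Only rule 1 fails.

1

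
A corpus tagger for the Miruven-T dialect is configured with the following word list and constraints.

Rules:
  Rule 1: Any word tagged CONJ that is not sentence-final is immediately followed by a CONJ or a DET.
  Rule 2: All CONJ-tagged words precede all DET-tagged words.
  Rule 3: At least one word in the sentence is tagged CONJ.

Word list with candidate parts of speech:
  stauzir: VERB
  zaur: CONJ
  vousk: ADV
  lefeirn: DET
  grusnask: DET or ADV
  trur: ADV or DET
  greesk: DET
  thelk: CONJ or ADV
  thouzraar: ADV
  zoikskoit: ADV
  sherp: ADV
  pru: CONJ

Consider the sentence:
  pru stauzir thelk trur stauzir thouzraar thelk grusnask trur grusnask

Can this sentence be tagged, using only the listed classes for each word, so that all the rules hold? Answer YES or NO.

NO

Candidates per position — 1:pru {CONJ}; 2:stauzir {VERB}; 3:thelk {CONJ,ADV}; 4:trur {ADV,DET}; 5:stauzir {VERB}; 6:thouzraar {ADV}; 7:thelk {CONJ,ADV}; 8:grusnask {DET,ADV}; 9:trur {ADV,DET}; 10:grusnask {DET,ADV}.
Rule 1 cannot be satisfied by any choice of tags from the lexicon.
So there is no consistent tagging.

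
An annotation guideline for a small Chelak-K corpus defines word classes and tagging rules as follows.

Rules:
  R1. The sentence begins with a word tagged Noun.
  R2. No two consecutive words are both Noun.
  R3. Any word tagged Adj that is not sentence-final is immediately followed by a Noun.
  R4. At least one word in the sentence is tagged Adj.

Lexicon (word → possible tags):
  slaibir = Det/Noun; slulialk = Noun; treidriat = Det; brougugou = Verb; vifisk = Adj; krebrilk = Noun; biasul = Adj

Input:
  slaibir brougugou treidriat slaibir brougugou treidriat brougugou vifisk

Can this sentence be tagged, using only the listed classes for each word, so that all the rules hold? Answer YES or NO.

YES

Candidates per position — 1:slaibir {Det,Noun}; 2:brougugou {Verb}; 3:treidriat {Det}; 4:slaibir {Det,Noun}; 5:brougugou {Verb}; 6:treidriat {Det}; 7:brougugou {Verb}; 8:vifisk {Adj}.
One satisfying assignment: Noun Verb Det Det Verb Det Verb Adj.
Verifying each rule — rule 1 holds; rule 2 holds; rule 3 holds; rule 4 holds.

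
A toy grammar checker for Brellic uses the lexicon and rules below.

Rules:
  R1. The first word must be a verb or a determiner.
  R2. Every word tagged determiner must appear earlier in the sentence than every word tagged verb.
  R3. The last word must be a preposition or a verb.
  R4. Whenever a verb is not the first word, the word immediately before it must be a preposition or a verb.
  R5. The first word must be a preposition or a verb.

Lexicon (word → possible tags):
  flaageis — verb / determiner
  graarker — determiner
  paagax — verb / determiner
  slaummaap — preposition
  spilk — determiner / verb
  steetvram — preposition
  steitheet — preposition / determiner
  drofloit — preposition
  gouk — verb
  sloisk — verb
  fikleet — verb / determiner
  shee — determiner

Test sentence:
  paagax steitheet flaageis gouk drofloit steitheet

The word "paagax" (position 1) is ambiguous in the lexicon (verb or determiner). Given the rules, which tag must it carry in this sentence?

verb

Candidates per position — 1:paagax {verb,determiner}; 2:steitheet {preposition,determiner}; 3:flaageis {verb,determiner}; 4:gouk {verb}; 5:drofloit {preposition}; 6:steitheet {preposition,determiner}.
If word 1 were determiner, no tagging could satisfy rule 5; so word 1 is verb.
If word 2 were determiner, no tagging could satisfy rule 2; so word 2 is preposition.
If word 3 were determiner, no tagging could satisfy rule 2; so word 3 is verb.
If word 6 were determiner, no tagging could satisfy rule 2; so word 6 is preposition.
So the tagging must be: verb preposition verb verb preposition preposition.
Checking: rule 1 ✓; rule 2 ✓; rule 3 ✓; rule 4 ✓; rule 5 ✓.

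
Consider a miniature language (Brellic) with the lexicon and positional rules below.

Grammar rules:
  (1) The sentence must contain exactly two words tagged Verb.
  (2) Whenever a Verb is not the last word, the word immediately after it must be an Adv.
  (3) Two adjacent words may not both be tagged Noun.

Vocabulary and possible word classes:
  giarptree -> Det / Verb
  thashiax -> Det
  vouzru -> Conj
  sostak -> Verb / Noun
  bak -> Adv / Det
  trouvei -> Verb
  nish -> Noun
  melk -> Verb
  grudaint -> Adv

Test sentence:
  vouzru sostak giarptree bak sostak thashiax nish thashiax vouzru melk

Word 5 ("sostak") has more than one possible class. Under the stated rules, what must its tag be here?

Candidates per position — 1:vouzru {Conj}; 2:sostak {Verb,Noun}; 3:giarptree {Det,Verb}; 4:bak {Adv,Det}; 5:sostak {Verb,Noun}; 6:thashiax {Det}; 7:nish {Noun}; 8:thashiax {Det}; 9:vouzru {Conj}; 10:melk {Verb}.
Word 2 cannot be Verb — rule 2 would then fail for every completion. It is Noun.
Word 5 cannot be Verb — rule 2 would then fail for every completion. It is Noun.
Word 3 cannot be Det — rule 1 would then fail for every completion. It is Verb.
Word 4 cannot be Det — rule 2 would then fail for every completion. It is Adv.
The only consistent sequence is: Conj Noun Verb Adv Noun Det Noun Det Conj Verb.
Rule-by-rule: rule 1 satisfied; rule 2 satisfied; rule 3 satisfied.

Noun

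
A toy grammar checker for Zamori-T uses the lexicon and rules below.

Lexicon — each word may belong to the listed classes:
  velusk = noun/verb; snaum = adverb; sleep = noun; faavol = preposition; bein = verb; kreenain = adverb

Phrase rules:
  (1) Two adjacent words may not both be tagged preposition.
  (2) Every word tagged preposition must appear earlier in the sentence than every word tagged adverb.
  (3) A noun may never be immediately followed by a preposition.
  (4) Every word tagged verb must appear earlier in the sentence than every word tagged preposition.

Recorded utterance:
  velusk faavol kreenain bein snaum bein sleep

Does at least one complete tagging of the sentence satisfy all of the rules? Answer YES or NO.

Candidates per position — 1:velusk {noun,verb}; 2:faavol {preposition}; 3:kreenain {adverb}; 4:bein {verb}; 5:snaum {adverb}; 6:bein {verb}; 7:sleep {noun}.
Rule 4 cannot be satisfied by any choice of tags from the lexicon.
So there is no consistent tagging.

NO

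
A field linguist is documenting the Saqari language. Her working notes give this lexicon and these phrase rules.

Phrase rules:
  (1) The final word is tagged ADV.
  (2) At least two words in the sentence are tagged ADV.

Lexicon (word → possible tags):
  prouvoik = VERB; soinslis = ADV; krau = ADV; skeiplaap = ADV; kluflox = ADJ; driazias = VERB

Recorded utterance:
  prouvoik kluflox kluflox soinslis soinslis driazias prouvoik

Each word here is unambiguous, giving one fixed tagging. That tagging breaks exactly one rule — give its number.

Fixed tagging: VERB ADJ ADJ ADV ADV VERB VERB.
Applying the rules: R1 violated, R2 holds.
Only rule 1 fails.

1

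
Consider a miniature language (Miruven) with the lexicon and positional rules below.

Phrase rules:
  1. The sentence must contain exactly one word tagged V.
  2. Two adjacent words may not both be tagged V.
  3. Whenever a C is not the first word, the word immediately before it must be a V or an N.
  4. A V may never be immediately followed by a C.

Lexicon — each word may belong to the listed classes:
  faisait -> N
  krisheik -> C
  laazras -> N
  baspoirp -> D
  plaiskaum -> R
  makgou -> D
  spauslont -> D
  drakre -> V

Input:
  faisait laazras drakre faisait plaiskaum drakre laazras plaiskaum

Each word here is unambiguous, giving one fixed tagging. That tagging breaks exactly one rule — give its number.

1

Fixed tagging: N N V N R V N R.
Rule check: R1 violated, R2 holds, R3 holds, R4 holds.
Only rule 1 fails.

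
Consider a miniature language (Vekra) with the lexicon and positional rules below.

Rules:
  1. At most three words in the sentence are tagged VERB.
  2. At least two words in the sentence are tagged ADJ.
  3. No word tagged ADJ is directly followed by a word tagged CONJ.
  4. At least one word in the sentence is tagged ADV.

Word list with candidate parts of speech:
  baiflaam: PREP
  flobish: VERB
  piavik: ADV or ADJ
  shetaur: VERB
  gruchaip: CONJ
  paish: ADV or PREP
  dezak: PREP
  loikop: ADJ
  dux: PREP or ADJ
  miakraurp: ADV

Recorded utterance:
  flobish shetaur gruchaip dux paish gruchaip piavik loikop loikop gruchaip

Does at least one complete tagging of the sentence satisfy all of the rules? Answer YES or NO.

Candidates per position — 1:flobish {VERB}; 2:shetaur {VERB}; 3:gruchaip {CONJ}; 4:dux {PREP,ADJ}; 5:paish {ADV,PREP}; 6:gruchaip {CONJ}; 7:piavik {ADV,ADJ}; 8:loikop {ADJ}; 9:loikop {ADJ}; 10:gruchaip {CONJ}.
Rule 3 cannot be satisfied by any choice of tags from the lexicon.
So there is no consistent tagging.

NO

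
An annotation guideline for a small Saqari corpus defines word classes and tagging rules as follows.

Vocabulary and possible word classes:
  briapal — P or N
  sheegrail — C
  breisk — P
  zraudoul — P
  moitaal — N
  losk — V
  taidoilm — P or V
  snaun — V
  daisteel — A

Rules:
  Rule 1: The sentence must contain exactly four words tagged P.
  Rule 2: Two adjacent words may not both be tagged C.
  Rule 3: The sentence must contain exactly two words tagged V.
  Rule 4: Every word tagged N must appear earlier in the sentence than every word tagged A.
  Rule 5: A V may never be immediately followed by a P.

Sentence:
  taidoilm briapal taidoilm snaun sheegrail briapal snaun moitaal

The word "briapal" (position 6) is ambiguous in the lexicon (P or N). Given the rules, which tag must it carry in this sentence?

P

Candidates per position — 1:taidoilm {P,V}; 2:briapal {P,N}; 3:taidoilm {P,V}; 4:snaun {V}; 5:sheegrail {C}; 6:briapal {P,N}; 7:snaun {V}; 8:moitaal {N}.
Position 1: V is ruled out by rule 1; that leaves P.
Position 2: N is ruled out by rule 1; that leaves P.
Position 3: V is ruled out by rule 1; that leaves P.
Position 6: N is ruled out by rule 1; that leaves P.
So the tagging must be: P P P V C P V N.
Check: rule 1 satisfied; rule 2 satisfied; rule 3 satisfied; rule 4 satisfied; rule 5 satisfied.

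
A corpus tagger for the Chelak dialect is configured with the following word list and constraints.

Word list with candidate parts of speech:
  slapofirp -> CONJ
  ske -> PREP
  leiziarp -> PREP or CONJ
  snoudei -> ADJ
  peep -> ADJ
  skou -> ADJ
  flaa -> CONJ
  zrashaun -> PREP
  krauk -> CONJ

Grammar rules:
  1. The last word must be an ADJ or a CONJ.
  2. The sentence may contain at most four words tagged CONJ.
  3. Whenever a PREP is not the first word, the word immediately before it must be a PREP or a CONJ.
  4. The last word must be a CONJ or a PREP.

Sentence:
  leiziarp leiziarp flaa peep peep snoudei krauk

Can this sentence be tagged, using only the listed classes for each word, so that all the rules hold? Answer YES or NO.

Candidates per position — 1:leiziarp {PREP,CONJ}; 2:leiziarp {PREP,CONJ}; 3:flaa {CONJ}; 4:peep {ADJ}; 5:peep {ADJ}; 6:snoudei {ADJ}; 7:krauk {CONJ}.
One satisfying assignment: CONJ CONJ CONJ ADJ ADJ ADJ CONJ.
Check: rule 1 satisfied; rule 2 satisfied; rule 3 satisfied; rule 4 satisfied.

YES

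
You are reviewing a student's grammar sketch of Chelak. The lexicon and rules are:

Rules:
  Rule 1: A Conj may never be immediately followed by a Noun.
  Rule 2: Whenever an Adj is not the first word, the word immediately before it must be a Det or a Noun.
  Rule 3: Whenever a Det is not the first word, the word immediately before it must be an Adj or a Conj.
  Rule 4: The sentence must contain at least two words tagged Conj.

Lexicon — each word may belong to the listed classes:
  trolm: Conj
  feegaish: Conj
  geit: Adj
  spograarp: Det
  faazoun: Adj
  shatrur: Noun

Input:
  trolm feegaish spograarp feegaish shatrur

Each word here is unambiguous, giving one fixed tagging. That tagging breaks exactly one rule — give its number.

1

Fixed tagging: Conj Conj Det Conj Noun.
Checking each rule: R1 violated, R2 holds, R3 holds, R4 holds.
Only rule 1 fails.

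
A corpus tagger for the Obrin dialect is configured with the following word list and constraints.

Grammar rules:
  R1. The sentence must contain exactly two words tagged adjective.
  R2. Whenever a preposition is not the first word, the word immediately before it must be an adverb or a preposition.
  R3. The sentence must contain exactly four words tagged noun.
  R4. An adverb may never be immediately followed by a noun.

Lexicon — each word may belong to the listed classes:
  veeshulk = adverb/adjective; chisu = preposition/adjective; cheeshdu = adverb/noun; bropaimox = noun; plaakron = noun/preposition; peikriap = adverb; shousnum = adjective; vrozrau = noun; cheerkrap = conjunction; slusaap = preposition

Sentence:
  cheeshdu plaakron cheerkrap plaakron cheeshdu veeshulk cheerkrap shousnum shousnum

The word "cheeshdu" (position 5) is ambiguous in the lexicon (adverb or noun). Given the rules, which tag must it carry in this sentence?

noun

Candidates per position — 1:cheeshdu {adverb,noun}; 2:plaakron {noun,preposition}; 3:cheerkrap {conjunction}; 4:plaakron {noun,preposition}; 5:cheeshdu {adverb,noun}; 6:veeshulk {adverb,adjective}; 7:cheerkrap {conjunction}; 8:shousnum {adjective}; 9:shousnum {adjective}.
Position 1: tagging it adverb would leave rule 3 unsatisfiable, so it must be noun.
Position 2: tagging it preposition would leave rule 2 unsatisfiable, so it must be noun.
Position 4: tagging it preposition would leave rule 2 unsatisfiable, so it must be noun.
Position 5: tagging it adverb would leave rule 3 unsatisfiable, so it must be noun.
Position 6: tagging it adjective would leave rule 1 unsatisfiable, so it must be adverb.
The only consistent sequence is: noun noun conjunction noun noun adverb conjunction adjective adjective.
Check: rule 1 ✓; rule 2 ✓; rule 3 ✓; rule 4 ✓.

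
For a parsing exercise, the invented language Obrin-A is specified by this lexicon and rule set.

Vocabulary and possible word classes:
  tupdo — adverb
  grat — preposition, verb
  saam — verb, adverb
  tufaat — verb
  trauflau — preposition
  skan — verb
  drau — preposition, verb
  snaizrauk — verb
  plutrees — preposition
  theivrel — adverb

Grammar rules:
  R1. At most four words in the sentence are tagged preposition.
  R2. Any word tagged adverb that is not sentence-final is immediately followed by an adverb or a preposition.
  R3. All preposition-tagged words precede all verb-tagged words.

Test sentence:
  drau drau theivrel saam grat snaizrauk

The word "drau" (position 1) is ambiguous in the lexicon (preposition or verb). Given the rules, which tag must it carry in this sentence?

preposition

Candidates per position — 1:drau {preposition,verb}; 2:drau {preposition,verb}; 3:theivrel {adverb}; 4:saam {verb,adverb}; 5:grat {preposition,verb}; 6:snaizrauk {verb}.
Position 4: tagging it verb would leave rule 2 unsatisfiable, so it must be adverb.
Position 5: tagging it verb would leave rule 2 unsatisfiable, so it must be preposition.
Position 1: tagging it verb would leave rule 3 unsatisfiable, so it must be preposition.
Position 2: tagging it verb would leave rule 3 unsatisfiable, so it must be preposition.
The only consistent sequence is: preposition preposition adverb adverb preposition verb.
Rule-by-rule: rule 1 ✓; rule 2 ✓; rule 3 ✓.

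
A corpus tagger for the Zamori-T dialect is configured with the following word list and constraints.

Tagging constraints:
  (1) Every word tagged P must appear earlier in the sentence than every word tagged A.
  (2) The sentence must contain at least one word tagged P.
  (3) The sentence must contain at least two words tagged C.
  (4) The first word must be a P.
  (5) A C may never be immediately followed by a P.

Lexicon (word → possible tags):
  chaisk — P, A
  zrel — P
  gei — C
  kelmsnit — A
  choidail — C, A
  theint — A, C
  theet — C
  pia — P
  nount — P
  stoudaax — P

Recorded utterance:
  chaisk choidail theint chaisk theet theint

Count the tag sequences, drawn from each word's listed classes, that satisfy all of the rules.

Candidates per position — 1:chaisk {P,A}; 2:choidail {C,A}; 3:theint {A,C}; 4:chaisk {P,A}; 5:theet {C}; 6:theint {A,C}.
There are 32 candidate sequences in total.
Checking each against the rules leaves 7 sequences.
Count = 7.

7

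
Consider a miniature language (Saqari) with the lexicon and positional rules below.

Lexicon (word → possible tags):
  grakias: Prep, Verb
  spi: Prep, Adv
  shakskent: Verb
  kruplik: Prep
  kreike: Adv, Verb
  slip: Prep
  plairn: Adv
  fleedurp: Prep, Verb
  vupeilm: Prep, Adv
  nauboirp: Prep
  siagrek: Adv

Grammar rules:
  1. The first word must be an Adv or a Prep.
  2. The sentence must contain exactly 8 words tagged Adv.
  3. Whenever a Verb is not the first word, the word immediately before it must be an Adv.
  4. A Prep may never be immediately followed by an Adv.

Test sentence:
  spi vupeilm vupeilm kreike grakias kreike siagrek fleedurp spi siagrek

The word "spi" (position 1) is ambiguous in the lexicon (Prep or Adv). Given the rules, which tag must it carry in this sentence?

Adv

Candidates per position — 1:spi {Prep,Adv}; 2:vupeilm {Prep,Adv}; 3:vupeilm {Prep,Adv}; 4:kreike {Adv,Verb}; 5:grakias {Prep,Verb}; 6:kreike {Adv,Verb}; 7:siagrek {Adv}; 8:fleedurp {Prep,Verb}; 9:spi {Prep,Adv}; 10:siagrek {Adv}.
If word 1 were Prep, no tagging could satisfy rule 2; so word 1 is Adv.
If word 2 were Prep, no tagging could satisfy rule 2; so word 2 is Adv.
If word 3 were Prep, no tagging could satisfy rule 2; so word 3 is Adv.
If word 4 were Verb, no tagging could satisfy rule 2; so word 4 is Adv.
If word 6 were Verb, no tagging could satisfy rule 2; so word 6 is Adv.
If word 8 were Prep, no tagging could satisfy rule 4; so word 8 is Verb.
If word 9 were Prep, no tagging could satisfy rule 2; so word 9 is Adv.
If word 5 were Prep, no tagging could satisfy rule 4; so word 5 is Verb.
That leaves exactly one tagging: Adv Adv Adv Adv Verb Adv Adv Verb Adv Adv.
Checking: rule 1 ok; rule 2 ok; rule 3 ok; rule 4 ok.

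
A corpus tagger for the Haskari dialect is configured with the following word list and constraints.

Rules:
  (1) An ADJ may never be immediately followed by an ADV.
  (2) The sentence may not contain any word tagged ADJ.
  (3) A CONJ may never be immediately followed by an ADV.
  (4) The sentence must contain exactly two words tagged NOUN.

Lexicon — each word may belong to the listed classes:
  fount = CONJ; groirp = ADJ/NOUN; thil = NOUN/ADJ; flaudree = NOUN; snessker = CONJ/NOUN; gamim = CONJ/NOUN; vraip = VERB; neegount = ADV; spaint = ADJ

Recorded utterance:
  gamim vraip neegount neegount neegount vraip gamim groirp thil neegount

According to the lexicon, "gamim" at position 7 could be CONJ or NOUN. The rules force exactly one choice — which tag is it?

Candidates per position — 1:gamim {CONJ,NOUN}; 2:vraip {VERB}; 3:neegount {ADV}; 4:neegount {ADV}; 5:neegount {ADV}; 6:vraip {VERB}; 7:gamim {CONJ,NOUN}; 8:groirp {ADJ,NOUN}; 9:thil {NOUN,ADJ}; 10:neegount {ADV}.
Word 8 cannot be ADJ — rule 2 would then fail for every completion. It is NOUN.
Word 9 cannot be ADJ — rule 1 would then fail for every completion. It is NOUN.
Word 1 cannot be NOUN — rule 4 would then fail for every completion. It is CONJ.
Word 7 cannot be NOUN — rule 4 would then fail for every completion. It is CONJ.
That leaves exactly one tagging: CONJ VERB ADV ADV ADV VERB CONJ NOUN NOUN ADV.
Check: rule 1 holds; rule 2 holds; rule 3 holds; rule 4 holds.

CONJ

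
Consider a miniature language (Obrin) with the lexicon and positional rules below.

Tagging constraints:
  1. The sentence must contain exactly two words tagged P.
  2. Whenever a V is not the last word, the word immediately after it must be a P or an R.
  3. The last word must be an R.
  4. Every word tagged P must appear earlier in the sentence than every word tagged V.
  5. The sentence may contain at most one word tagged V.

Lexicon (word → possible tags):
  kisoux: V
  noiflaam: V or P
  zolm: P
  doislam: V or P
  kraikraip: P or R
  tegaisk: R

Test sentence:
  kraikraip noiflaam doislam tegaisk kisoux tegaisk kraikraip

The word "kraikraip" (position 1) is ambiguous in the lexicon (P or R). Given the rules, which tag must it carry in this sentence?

R

Candidates per position — 1:kraikraip {P,R}; 2:noiflaam {V,P}; 3:doislam {V,P}; 4:tegaisk {R}; 5:kisoux {V}; 6:tegaisk {R}; 7:kraikraip {P,R}.
Position 2: V is ruled out by rule 5; that leaves P.
Position 3: V is ruled out by rule 5; that leaves P.
Position 7: P is ruled out by rule 1; that leaves R.
Position 1: P is ruled out by rule 1; that leaves R.
That leaves exactly one tagging: R P P R V R R.
Checking: rule 1 holds; rule 2 holds; rule 3 holds; rule 4 holds; rule 5 holds.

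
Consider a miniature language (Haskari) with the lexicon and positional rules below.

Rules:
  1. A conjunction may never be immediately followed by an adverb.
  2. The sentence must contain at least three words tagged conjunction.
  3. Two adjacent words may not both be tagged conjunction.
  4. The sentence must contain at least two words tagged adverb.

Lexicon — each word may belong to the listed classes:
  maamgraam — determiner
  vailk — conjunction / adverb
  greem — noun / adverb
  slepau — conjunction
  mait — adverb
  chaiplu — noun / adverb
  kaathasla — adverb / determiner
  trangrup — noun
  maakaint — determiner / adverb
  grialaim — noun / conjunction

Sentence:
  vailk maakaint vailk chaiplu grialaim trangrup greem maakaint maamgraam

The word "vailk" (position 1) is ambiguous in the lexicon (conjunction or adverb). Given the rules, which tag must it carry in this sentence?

Candidates per position — 1:vailk {conjunction,adverb}; 2:maakaint {determiner,adverb}; 3:vailk {conjunction,adverb}; 4:chaiplu {noun,adverb}; 5:grialaim {noun,conjunction}; 6:trangrup {noun}; 7:greem {noun,adverb}; 8:maakaint {determiner,adverb}; 9:maamgraam {determiner}.
Position 1: adverb is ruled out by rule 2; that leaves conjunction.
Position 2: adverb is ruled out by rule 1; that leaves determiner.
Position 3: adverb is ruled out by rule 2; that leaves conjunction.
Position 4: adverb is ruled out by rule 1; that leaves noun.
Position 5: noun is ruled out by rule 2; that leaves conjunction.
Position 7: noun is ruled out by rule 4; that leaves adverb.
Position 8: determiner is ruled out by rule 4; that leaves adverb.
That leaves exactly one tagging: conjunction determiner conjunction noun conjunction noun adverb adverb determiner.
Checking: rule 1 satisfied; rule 2 satisfied; rule 3 satisfied; rule 4 satisfied.

conjunction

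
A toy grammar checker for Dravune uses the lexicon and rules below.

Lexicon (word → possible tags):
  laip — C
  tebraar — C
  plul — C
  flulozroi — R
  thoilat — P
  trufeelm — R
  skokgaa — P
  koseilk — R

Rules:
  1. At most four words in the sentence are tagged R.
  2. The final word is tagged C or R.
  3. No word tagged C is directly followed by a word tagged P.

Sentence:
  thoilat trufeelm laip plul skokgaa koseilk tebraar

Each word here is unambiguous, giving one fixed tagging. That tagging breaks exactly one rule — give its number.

3

Fixed tagging: P R C C P R C.
Checking each rule: R1 holds, R2 holds, R3 violated.
Only rule 3 fails.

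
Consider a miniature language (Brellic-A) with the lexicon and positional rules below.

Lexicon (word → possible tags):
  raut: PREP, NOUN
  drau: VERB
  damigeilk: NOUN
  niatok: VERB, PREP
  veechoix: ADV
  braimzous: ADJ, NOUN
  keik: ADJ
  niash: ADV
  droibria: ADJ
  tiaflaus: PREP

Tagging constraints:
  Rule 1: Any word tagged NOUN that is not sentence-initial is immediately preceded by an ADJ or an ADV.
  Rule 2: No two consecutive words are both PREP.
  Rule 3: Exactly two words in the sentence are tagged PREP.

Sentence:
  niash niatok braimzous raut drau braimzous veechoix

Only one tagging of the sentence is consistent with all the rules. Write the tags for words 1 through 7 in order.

Candidates per position — 1:niash {ADV}; 2:niatok {VERB,PREP}; 3:braimzous {ADJ,NOUN}; 4:raut {PREP,NOUN}; 5:drau {VERB}; 6:braimzous {ADJ,NOUN}; 7:veechoix {ADV}.
If word 2 were VERB, no tagging could satisfy rule 3; so word 2 is PREP.
If word 3 were NOUN, no tagging could satisfy rule 1; so word 3 is ADJ.
If word 4 were NOUN, no tagging could satisfy rule 3; so word 4 is PREP.
If word 6 were NOUN, no tagging could satisfy rule 1; so word 6 is ADJ.
That leaves exactly one tagging: ADV PREP ADJ PREP VERB ADJ ADV.
Check: rule 1 satisfied; rule 2 satisfied; rule 3 satisfied.

ADV PREP ADJ PREP VERB ADJ ADV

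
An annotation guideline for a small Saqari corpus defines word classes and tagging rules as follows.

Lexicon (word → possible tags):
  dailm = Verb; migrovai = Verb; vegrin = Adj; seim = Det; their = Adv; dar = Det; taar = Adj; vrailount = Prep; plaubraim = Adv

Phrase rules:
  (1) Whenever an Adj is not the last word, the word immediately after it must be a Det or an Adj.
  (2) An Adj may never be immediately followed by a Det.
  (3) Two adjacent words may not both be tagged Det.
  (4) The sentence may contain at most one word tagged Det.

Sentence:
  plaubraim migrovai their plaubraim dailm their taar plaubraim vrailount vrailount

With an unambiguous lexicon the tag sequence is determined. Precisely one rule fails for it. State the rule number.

1

Fixed tagging: Adv Verb Adv Adv Verb Adv Adj Adv Prep Prep.
Checking each rule: R1 violated, R2 holds, R3 holds, R4 holds.
Only rule 1 fails.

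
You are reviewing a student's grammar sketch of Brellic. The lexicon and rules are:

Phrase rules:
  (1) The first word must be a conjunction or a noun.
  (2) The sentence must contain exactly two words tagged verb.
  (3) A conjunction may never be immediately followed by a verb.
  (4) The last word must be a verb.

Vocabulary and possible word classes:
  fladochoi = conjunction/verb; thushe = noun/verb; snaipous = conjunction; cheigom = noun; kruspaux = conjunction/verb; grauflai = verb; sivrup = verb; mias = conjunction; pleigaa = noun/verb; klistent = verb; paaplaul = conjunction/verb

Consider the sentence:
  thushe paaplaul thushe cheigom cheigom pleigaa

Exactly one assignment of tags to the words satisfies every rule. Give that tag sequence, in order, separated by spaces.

noun verb noun noun noun verb

Candidates per position — 1:thushe {noun,verb}; 2:paaplaul {conjunction,verb}; 3:thushe {noun,verb}; 4:cheigom {noun}; 5:cheigom {noun}; 6:pleigaa {noun,verb}.
If word 1 were verb, no tagging could satisfy rule 1; so word 1 is noun.
If word 6 were noun, no tagging could satisfy rule 4; so word 6 is verb.
The remaining ambiguous positions (2, 3) are resolved jointly — only one combination satisfies every rule.
So the tagging must be: noun verb noun noun noun verb.
Rule-by-rule: rule 1 ok; rule 2 ok; rule 3 ok; rule 4 ok.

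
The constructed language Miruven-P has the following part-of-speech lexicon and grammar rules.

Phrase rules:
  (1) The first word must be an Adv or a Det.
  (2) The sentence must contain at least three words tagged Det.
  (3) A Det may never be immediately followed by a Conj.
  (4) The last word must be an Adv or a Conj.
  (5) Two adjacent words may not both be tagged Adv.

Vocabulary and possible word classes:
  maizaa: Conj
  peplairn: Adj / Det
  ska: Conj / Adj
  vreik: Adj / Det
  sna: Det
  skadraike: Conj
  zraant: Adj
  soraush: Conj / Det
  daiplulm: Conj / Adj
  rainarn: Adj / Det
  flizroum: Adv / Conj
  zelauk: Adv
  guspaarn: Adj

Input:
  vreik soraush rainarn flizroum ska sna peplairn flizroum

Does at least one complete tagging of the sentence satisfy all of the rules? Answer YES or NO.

YES

Candidates per position — 1:vreik {Adj,Det}; 2:soraush {Conj,Det}; 3:rainarn {Adj,Det}; 4:flizroum {Adv,Conj}; 5:ska {Conj,Adj}; 6:sna {Det}; 7:peplairn {Adj,Det}; 8:flizroum {Adv,Conj}.
One satisfying assignment: Det Det Det Adv Adj Det Adj Conj.
Verifying each rule — rule 1 satisfied; rule 2 satisfied; rule 3 satisfied; rule 4 satisfied; rule 5 satisfied.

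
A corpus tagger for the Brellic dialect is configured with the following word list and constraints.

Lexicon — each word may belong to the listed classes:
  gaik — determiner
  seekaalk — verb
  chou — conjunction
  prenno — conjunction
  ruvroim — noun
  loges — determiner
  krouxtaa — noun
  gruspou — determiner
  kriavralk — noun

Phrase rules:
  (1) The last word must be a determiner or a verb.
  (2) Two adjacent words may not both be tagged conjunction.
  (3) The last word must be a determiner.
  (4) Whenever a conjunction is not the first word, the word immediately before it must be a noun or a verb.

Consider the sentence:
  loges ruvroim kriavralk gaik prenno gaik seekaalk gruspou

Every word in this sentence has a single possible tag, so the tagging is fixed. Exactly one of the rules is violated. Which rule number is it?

Fixed tagging: determiner noun noun determiner conjunction determiner verb determiner.
Applying the rules: R1 ✓, R2 ✓, R3 ✓, R4 ✗.
Only rule 4 fails.

4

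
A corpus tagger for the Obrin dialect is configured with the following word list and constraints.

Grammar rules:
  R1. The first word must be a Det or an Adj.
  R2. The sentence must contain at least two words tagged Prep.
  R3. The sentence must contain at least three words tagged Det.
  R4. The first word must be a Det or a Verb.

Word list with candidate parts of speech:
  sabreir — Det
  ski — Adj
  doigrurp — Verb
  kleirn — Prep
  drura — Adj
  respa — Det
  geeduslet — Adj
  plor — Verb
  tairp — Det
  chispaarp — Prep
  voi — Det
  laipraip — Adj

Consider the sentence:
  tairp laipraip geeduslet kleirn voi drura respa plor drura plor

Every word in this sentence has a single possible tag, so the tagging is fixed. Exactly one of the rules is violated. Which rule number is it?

Fixed tagging: Det Adj Adj Prep Det Adj Det Verb Adj Verb.
Rule check: R1 ok, R2 fails, R3 ok, R4 ok.
Only rule 2 fails.

2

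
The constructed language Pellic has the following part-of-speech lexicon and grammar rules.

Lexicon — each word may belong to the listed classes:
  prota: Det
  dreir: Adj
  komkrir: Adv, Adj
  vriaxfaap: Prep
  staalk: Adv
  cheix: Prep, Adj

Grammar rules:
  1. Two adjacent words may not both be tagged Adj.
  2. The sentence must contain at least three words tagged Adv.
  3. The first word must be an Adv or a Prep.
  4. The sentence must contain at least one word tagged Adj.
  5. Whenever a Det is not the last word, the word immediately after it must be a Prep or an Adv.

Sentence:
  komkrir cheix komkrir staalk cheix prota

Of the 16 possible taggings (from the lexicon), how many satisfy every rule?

Candidates per position — 1:komkrir {Adv,Adj}; 2:cheix {Prep,Adj}; 3:komkrir {Adv,Adj}; 4:staalk {Adv}; 5:cheix {Prep,Adj}; 6:prota {Det}.
There are 16 candidate sequences in total.
The sequences that satisfy every rule: Adv Prep Adv Adv Adj Det; Adv Adj Adv Adv Prep Det; Adv Adj Adv Adv Adj Det.
Count = 3.

3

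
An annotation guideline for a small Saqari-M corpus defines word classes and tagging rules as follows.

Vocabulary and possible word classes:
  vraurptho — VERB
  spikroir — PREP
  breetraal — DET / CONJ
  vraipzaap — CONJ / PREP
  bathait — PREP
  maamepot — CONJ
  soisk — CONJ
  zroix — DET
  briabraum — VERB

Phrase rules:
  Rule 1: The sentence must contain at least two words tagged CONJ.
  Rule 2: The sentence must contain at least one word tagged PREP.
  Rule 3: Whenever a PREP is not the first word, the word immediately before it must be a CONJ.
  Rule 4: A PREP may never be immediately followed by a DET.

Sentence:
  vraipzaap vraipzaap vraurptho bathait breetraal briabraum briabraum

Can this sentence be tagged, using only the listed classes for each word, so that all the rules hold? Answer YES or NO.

NO

Candidates per position — 1:vraipzaap {CONJ,PREP}; 2:vraipzaap {CONJ,PREP}; 3:vraurptho {VERB}; 4:bathait {PREP}; 5:breetraal {DET,CONJ}; 6:briabraum {VERB}; 7:briabraum {VERB}.
Rule 3 cannot be satisfied by any choice of tags from the lexicon.
So there is no consistent tagging.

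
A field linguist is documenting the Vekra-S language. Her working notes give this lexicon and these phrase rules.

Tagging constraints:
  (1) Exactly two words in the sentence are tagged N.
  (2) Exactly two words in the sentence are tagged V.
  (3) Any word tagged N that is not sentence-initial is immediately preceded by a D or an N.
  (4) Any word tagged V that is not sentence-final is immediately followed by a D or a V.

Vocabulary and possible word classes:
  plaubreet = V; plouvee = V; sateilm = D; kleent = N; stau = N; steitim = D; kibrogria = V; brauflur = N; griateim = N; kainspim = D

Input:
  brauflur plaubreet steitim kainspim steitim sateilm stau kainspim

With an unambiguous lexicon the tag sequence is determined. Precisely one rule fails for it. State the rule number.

Fixed tagging: N V D D D D N D.
Rule check: R1 ok, R2 fails, R3 ok, R4 ok.
Only rule 2 fails.

2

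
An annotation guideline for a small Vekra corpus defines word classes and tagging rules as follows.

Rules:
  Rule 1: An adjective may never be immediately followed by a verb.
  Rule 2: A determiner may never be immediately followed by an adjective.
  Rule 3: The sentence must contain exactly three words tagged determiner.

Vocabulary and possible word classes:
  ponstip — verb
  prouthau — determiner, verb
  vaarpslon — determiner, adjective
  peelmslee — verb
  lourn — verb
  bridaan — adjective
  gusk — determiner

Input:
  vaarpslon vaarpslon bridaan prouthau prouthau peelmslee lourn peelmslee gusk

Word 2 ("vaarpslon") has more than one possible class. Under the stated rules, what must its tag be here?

Candidates per position — 1:vaarpslon {determiner,adjective}; 2:vaarpslon {determiner,adjective}; 3:bridaan {adjective}; 4:prouthau {determiner,verb}; 5:prouthau {determiner,verb}; 6:peelmslee {verb}; 7:lourn {verb}; 8:peelmslee {verb}; 9:gusk {determiner}.
Position 1: tagging it determiner would leave rule 2 unsatisfiable, so it must be adjective.
Position 2: tagging it determiner would leave rule 2 unsatisfiable, so it must be adjective.
Position 4: tagging it verb would leave rule 1 unsatisfiable, so it must be determiner.
Position 5: tagging it verb would leave rule 3 unsatisfiable, so it must be determiner.
The only consistent sequence is: adjective adjective adjective determiner determiner verb verb verb determiner.
Verifying each rule — rule 1 ok; rule 2 ok; rule 3 ok.

adjective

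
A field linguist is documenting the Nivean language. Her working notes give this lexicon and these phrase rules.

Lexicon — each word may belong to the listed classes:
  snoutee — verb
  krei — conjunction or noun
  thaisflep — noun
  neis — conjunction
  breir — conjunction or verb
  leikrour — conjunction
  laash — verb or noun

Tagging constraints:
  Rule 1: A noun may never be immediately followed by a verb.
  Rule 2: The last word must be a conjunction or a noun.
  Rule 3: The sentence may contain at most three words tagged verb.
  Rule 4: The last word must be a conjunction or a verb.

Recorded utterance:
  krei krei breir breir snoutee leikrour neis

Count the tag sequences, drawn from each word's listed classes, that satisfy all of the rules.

Candidates per position — 1:krei {conjunction,noun}; 2:krei {conjunction,noun}; 3:breir {conjunction,verb}; 4:breir {conjunction,verb}; 5:snoutee {verb}; 6:leikrour {conjunction}; 7:neis {conjunction}.
There are 16 candidate sequences in total.
Checking each against the rules leaves 12 sequences.
Count = 12.

12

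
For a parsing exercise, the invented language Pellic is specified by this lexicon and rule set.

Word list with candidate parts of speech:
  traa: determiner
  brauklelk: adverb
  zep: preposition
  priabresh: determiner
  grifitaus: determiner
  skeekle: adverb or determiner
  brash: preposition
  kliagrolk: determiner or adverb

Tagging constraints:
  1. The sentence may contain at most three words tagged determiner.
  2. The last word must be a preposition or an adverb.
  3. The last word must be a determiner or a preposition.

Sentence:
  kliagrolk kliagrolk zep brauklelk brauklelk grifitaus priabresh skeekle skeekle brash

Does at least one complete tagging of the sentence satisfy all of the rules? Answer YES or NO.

Candidates per position — 1:kliagrolk {determiner,adverb}; 2:kliagrolk {determiner,adverb}; 3:zep {preposition}; 4:brauklelk {adverb}; 5:brauklelk {adverb}; 6:grifitaus {determiner}; 7:priabresh {determiner}; 8:skeekle {adverb,determiner}; 9:skeekle {adverb,determiner}; 10:brash {preposition}.
One satisfying assignment: adverb adverb preposition adverb adverb determiner determiner adverb adverb preposition.
Rule-by-rule: rule 1 holds; rule 2 holds; rule 3 holds.

YES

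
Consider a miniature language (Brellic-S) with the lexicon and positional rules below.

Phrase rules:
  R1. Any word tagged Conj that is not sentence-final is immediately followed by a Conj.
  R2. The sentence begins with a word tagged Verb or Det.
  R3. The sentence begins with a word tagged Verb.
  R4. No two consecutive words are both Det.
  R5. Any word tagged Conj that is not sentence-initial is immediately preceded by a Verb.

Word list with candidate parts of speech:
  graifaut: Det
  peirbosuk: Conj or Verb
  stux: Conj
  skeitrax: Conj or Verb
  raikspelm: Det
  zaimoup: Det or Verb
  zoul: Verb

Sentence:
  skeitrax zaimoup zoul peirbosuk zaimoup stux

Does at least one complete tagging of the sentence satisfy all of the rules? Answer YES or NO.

YES

Candidates per position — 1:skeitrax {Conj,Verb}; 2:zaimoup {Det,Verb}; 3:zoul {Verb}; 4:peirbosuk {Conj,Verb}; 5:zaimoup {Det,Verb}; 6:stux {Conj}.
One satisfying assignment: Verb Verb Verb Verb Verb Conj.
Checking: rule 1 ok; rule 2 ok; rule 3 ok; rule 4 ok; rule 5 ok.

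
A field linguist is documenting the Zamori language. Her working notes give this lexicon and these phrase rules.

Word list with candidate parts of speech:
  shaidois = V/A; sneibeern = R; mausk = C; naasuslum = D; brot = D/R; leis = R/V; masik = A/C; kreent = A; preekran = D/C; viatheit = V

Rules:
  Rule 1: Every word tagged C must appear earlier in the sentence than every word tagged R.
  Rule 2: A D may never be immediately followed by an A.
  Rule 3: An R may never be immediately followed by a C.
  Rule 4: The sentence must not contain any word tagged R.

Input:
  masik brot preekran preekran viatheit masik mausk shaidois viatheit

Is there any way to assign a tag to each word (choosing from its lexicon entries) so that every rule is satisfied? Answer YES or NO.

Candidates per position — 1:masik {A,C}; 2:brot {D,R}; 3:preekran {D,C}; 4:preekran {D,C}; 5:viatheit {V}; 6:masik {A,C}; 7:mausk {C}; 8:shaidois {V,A}; 9:viatheit {V}.
One satisfying assignment: A D C C V C C V V.
Verifying each rule — rule 1 ✓; rule 2 ✓; rule 3 ✓; rule 4 ✓.

YES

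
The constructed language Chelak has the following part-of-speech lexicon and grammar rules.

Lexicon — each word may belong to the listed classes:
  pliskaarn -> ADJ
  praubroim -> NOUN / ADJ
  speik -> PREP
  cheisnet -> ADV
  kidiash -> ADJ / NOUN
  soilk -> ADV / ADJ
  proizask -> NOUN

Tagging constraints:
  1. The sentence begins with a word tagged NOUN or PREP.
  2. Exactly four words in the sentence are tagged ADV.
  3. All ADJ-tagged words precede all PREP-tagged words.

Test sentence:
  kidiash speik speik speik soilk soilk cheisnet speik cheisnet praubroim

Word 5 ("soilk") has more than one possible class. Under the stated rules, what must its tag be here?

Candidates per position — 1:kidiash {ADJ,NOUN}; 2:speik {PREP}; 3:speik {PREP}; 4:speik {PREP}; 5:soilk {ADV,ADJ}; 6:soilk {ADV,ADJ}; 7:cheisnet {ADV}; 8:speik {PREP}; 9:cheisnet {ADV}; 10:praubroim {NOUN,ADJ}.
Word 1 cannot be ADJ — rule 1 would then fail for every completion. It is NOUN.
Word 5 cannot be ADJ — rule 2 would then fail for every completion. It is ADV.
Word 6 cannot be ADJ — rule 2 would then fail for every completion. It is ADV.
Word 10 cannot be ADJ — rule 3 would then fail for every completion. It is NOUN.
So the tagging must be: NOUN PREP PREP PREP ADV ADV ADV PREP ADV NOUN.
Checking: rule 1 ok; rule 2 ok; rule 3 ok.

ADV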